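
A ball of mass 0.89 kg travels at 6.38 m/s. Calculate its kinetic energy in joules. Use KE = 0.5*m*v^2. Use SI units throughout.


KE = 0.5 * m * v^2
KE = 0.5 * 0.89 * 6.38^2
KE = 0.5 * 0.89 * 40.7044 = 18.1135 J

18.1135 J


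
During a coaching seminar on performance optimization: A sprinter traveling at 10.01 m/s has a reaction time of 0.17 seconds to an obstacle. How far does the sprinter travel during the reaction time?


d = v * t
d = 10.01 * 0.17
d = 1.7017 m

1.7017 m


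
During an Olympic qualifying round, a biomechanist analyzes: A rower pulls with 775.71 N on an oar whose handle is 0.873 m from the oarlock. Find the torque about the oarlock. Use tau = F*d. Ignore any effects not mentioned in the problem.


tau = F * d
tau = 775.71 * 0.873
tau = 677.1948 N*m

677.1948 N*m


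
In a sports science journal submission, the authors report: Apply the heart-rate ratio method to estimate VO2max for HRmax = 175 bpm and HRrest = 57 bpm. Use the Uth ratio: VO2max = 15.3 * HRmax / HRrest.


VO2max = 15.3 * HRmax / HRrest
VO2max = 15.3 * 175 / 57
VO2max = 2677.5 / 57 = 46.9737 mL/kg/min

46.9737 mL/kg/min


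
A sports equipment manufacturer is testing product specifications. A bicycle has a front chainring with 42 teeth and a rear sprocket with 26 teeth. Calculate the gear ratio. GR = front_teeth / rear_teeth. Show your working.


GR = front_teeth / rear_teeth
GR = 42 / 26
GR = 1.6154

1.6154


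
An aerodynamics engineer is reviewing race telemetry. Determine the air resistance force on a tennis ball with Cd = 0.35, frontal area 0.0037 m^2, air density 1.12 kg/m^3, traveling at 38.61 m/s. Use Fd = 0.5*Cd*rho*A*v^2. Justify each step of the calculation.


Fd = 0.5 * Cd * rho * A * v^2
Fd = 0.5 * 0.35 * 1.12 * 0.0037 * 38.61^2
v^2 = 1490.7321
Fd = 0.5 * 0.35 * 1.12 * 0.0037 * 1490.7321 = 1.0811 N

1.0811 N


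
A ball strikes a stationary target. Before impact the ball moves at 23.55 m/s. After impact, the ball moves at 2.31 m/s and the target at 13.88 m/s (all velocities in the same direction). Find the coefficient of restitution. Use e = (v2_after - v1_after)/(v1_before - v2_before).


e = (v2_after - v1_after) / (v1_before - v2_before)
Numerator = 13.88 - 2.31 = 11.57
Denominator = 23.55 - 0 = 23.55
e = 11.57 / 23.55 = 0.4913

0.4913


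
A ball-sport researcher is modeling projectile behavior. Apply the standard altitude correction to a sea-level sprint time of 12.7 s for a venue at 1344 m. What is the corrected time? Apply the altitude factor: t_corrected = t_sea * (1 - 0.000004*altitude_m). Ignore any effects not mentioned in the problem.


Correction factor = 1 - 0.000004 * 1344 = 0.994624
t_corrected = t_sea * factor = 12.7 * 0.994624
t_corrected = 12.6317 s

12.6317 s


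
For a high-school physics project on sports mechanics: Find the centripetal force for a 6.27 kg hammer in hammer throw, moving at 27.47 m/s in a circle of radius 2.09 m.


Fc = m * v^2 / r
v^2 = 27.47^2 = 754.6009
Fc = 6.27 * 754.6009 / 2.09
Fc = 4731.3476 / 2.09 = 2263.8027 N

2263.8027 N


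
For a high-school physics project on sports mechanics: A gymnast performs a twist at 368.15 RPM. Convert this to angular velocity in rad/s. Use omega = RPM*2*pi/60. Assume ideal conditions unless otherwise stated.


omega = RPM * 2 * pi / 60
omega = 368.15 * 2 * 3.14159 / 60
omega = 2313.1547 / 60 = 38.5526 rad/s

38.5526 rad/s


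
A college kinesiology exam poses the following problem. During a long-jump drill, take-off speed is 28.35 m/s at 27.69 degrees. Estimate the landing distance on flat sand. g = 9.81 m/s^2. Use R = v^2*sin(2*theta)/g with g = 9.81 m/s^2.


R = v^2 * sin(2*theta) / g
Convert angle to radians: theta = 27.69 deg = 0.4833 rad
sin(2*theta) = sin(0.9666) = 0.8229
R = 28.35^2 * 0.8229 / 9.81
R = 803.7225 * 0.8229 / 9.81 = 67.4224 m

67.4224 m


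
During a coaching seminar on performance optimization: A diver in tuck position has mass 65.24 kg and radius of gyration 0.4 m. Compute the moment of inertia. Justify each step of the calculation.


I = m * k^2
I = 65.24 * 0.4^2
I = 65.24 * 0.16 = 10.4384 kg*m^2

10.4384 kg*m^2


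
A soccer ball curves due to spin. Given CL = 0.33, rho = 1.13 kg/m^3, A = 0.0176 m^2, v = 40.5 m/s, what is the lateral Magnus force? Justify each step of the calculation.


FM = 0.5 * CL * rho * A * v^2
FM = 0.5 * 0.33 * 1.13 * 0.0176 * 40.5^2
v^2 = 1640.25
FM = 0.5 * 0.33 * 1.13 * 0.0176 * 1640.25 = 5.3825 N

5.3825 N


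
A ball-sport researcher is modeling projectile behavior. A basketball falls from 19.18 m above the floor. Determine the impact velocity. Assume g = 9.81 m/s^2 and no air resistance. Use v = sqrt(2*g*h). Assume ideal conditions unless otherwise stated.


v = sqrt(2 * g * h)
v = sqrt(2 * 9.81 * 19.18)
v = sqrt(376.3116) = 19.3988 m/s

19.3988 m/s


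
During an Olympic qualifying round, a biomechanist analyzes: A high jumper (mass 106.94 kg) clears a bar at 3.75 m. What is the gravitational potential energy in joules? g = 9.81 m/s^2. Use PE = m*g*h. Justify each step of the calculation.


PE = m * g * h
PE = 106.94 * 9.81 * 3.75
PE = 1049.0814 * 3.75 = 3934.0553 J

3934.0553 J


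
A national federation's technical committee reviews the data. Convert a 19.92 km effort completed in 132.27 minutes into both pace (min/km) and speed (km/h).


Pace = time / distance = 132.27 min / 19.92 km = 6.6401 min/km
Speed = distance / time_in_hours = 19.92 / 2.2045 hr
Speed = 9.0361 km/h

6.6401 min/km, 9.0361 km/h


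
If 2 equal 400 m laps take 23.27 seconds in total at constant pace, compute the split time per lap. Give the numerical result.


Split time = total_time / n_laps = 23.27 / 2
Split time = 11.635 s per lap

11.635 s


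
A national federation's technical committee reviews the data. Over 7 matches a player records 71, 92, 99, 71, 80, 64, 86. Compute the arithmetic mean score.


Average = sum / n
Sum = 563
Average = 563 / 7 = 80.4286

80.4286


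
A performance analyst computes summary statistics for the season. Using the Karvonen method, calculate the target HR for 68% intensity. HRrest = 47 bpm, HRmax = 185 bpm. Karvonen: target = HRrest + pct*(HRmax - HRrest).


Target = HRrest + pct*(HRmax - HRrest)
Heart rate reserve = HRmax - HRrest = 185 - 47 = 138 bpm
Fraction = 68% = 0.68
Target = 47 + 0.68 * 138
Target = 47 + 93.84 = 140.84 bpm

140.84 bpm


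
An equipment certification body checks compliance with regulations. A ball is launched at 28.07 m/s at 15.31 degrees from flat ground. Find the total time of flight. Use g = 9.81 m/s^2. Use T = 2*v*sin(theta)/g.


T = 2*v*sin(theta)/g
sin(theta) = sin(15.31 deg) = 0.264
T = 2*28.07*0.264 / 9.81
T = 14.8233 / 9.81 = 1.511 s

1.511 s


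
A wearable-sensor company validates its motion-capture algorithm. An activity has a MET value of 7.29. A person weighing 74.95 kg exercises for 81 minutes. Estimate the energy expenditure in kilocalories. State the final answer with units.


kcal = MET * mass * time_hr
Convert time: 81 min = 1.35 hr
kcal = 7.29 * 74.95 * 1.35
kcal = 737.6204 kcal

737.6204 kcal


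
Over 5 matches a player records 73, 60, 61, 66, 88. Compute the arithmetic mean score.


Average = sum / n
Sum = 348
Average = 348 / 5 = 69.6

69.6


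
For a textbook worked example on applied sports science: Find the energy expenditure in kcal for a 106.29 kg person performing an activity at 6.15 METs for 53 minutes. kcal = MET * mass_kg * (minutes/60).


kcal = MET * mass * time_hr
Convert time: 53 min = 0.8833 hr
kcal = 6.15 * 106.29 * 0.8833
kcal = 577.4204 kcal

577.4204 kcal


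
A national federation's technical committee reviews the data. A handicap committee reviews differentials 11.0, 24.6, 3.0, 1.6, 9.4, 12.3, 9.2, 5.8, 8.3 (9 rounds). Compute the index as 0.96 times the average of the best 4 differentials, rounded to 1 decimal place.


All differentials: 11.0, 24.6, 3.0, 1.6, 9.4, 12.3, 9.2, 5.8, 8.3
Sorted: 1.6, 3.0, 5.8, 8.3, 9.2, 9.4, 11.0, 12.3, 24.6
Best 4: 1.6, 3.0, 5.8, 8.3
Average of best = 18.7 / 4 = 4.675
Raw index = 4.675 * 0.96 = 4.488
Handicap index = round(4.488, 1) = 4.5

4.5


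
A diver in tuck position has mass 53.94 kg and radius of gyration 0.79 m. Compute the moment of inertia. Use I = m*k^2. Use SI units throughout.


I = m * k^2
I = 53.94 * 0.79^2
I = 53.94 * 0.6241 = 33.664 kg*m^2

33.664 kg*m^2


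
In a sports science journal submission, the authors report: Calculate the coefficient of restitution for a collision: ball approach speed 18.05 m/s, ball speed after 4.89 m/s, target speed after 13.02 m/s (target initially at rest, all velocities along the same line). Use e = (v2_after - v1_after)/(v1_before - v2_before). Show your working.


e = (v2_after - v1_after) / (v1_before - v2_before)
Numerator = 13.02 - 4.89 = 8.13
Denominator = 18.05 - 0 = 18.05
e = 8.13 / 18.05 = 0.4504

0.4504


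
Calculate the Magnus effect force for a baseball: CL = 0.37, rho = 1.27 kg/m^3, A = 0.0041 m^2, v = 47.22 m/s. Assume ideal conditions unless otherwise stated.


FM = 0.5 * CL * rho * A * v^2
FM = 0.5 * 0.37 * 1.27 * 0.0041 * 47.22^2
v^2 = 2229.7284
FM = 0.5 * 0.37 * 1.27 * 0.0041 * 2229.7284 = 2.1479 N

2.1479 N


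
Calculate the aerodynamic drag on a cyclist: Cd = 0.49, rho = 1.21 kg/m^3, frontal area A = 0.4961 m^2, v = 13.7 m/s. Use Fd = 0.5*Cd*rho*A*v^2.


Fd = 0.5 * Cd * rho * A * v^2
Fd = 0.5 * 0.49 * 1.21 * 0.4961 * 13.7^2
v^2 = 187.69
Fd = 0.5 * 0.49 * 1.21 * 0.4961 * 187.69 = 27.6034 N

27.6034 N


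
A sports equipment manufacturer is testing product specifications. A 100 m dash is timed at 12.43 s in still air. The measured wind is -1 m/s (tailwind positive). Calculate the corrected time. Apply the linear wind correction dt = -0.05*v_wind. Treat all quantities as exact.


dt = -0.05 * v_wind = -0.05 * -1 = 0.05 s
t_corrected = t_still + dt = 12.43 + (0.05)
t_corrected = 12.48 s

12.48 s


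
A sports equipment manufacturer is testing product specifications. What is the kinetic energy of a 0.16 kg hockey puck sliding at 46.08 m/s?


KE = 0.5 * m * v^2
KE = 0.5 * 0.16 * 46.08^2
KE = 0.5 * 0.16 * 2123.3664 = 169.8693 J

169.8693 J


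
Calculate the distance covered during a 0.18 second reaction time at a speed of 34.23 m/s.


d = v * t
d = 34.23 * 0.18
d = 6.1614 m

6.1614 m


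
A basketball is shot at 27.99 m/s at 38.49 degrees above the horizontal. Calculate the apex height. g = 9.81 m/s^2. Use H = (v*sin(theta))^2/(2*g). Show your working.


H = (v*sin(theta))^2 / (2*g)
vy = v*sin(theta) = 27.99 * sin(38.49 deg) = 17.4204 m/s
H = vy^2 / (2*g) = 303.469 / (2*9.81)
H = 303.469 / 19.62 = 15.4673 m

15.4673 m


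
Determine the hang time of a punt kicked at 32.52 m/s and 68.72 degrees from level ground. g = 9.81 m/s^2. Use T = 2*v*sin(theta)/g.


T = 2*v*sin(theta)/g
sin(theta) = sin(68.72 deg) = 0.9318
T = 2*32.52*0.9318 / 9.81
T = 60.6054 / 9.81 = 6.1779 s

6.1779 s


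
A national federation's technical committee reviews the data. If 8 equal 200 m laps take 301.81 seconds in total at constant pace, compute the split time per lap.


Split time = total_time / n_laps = 301.81 / 8
Split time = 37.7263 s per lap

37.7263 s


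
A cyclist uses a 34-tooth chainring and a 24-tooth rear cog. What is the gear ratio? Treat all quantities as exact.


GR = front_teeth / rear_teeth
GR = 34 / 24
GR = 1.4167

1.4167


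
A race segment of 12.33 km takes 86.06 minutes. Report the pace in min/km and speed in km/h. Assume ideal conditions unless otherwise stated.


Pace = time / distance = 86.06 min / 12.33 km = 6.9797 min/km
Speed = distance / time_in_hours = 12.33 / 1.4343 hr
Speed = 8.5963 km/h

6.9797 min/km, 8.5963 km/h


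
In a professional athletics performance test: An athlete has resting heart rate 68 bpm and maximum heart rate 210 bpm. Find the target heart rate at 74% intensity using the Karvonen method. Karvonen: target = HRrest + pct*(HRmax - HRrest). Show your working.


Target = HRrest + pct*(HRmax - HRrest)
Heart rate reserve = HRmax - HRrest = 210 - 68 = 142 bpm
Fraction = 74% = 0.74
Target = 68 + 0.74 * 142
Target = 68 + 105.08 = 173.08 bpm

173.08 bpm


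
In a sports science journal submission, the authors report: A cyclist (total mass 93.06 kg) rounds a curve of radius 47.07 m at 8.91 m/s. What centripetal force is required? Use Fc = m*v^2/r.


Fc = m * v^2 / r
v^2 = 8.91^2 = 79.3881
Fc = 93.06 * 79.3881 / 47.07
Fc = 7387.8566 / 47.07 = 156.9547 N

156.9547 N


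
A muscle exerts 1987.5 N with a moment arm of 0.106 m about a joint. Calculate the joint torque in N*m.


tau = F * d
tau = 1987.5 * 0.106
tau = 210.675 N*m

210.675 N*m


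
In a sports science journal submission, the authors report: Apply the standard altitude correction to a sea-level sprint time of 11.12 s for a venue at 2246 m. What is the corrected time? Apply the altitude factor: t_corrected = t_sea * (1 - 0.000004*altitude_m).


Correction factor = 1 - 0.000004 * 2246 = 0.991016
t_corrected = t_sea * factor = 11.12 * 0.991016
t_corrected = 11.0201 s

11.0201 s


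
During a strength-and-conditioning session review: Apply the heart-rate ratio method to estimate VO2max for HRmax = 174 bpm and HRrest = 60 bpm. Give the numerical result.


VO2max = 15.3 * HRmax / HRrest
VO2max = 15.3 * 174 / 60
VO2max = 2662.2 / 60 = 44.37 mL/kg/min

44.37 mL/kg/min


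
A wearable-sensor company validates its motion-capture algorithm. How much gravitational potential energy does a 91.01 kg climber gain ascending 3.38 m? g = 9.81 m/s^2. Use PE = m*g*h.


PE = m * g * h
PE = 91.01 * 9.81 * 3.38
PE = 892.8081 * 3.38 = 3017.6914 J

3017.6914 J


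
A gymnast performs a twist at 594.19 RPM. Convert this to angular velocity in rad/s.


omega = RPM * 2 * pi / 60
omega = 594.19 * 2 * 3.14159 / 60
omega = 3733.4059 / 60 = 62.2234 rad/s

62.2234 rad/s


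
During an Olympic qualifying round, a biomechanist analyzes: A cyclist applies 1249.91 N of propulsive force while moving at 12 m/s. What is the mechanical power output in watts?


P = F * v
P = 1249.91 * 12
P = 14998.92 W

14998.92 W


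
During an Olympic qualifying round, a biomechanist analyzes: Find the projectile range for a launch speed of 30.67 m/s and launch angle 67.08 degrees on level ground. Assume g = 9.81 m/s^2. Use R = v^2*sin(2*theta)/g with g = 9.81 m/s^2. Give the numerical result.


R = v^2 * sin(2*theta) / g
Convert angle to radians: theta = 67.08 deg = 1.1708 rad
sin(2*theta) = sin(2.3415) = 0.7174
R = 30.67^2 * 0.7174 / 9.81
R = 940.6489 * 0.7174 / 9.81 = 68.7889 m

68.7889 m


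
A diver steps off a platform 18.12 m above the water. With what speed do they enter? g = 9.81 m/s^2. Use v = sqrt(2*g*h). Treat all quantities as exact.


v = sqrt(2 * g * h)
v = sqrt(2 * 9.81 * 18.12)
v = sqrt(355.5144) = 18.8551 m/s

18.8551 m/s


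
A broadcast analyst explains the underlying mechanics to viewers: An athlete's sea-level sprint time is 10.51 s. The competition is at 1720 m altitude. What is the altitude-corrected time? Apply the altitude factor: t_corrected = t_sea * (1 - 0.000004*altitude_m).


Correction factor = 1 - 0.000004 * 1720 = 0.99312
t_corrected = t_sea * factor = 10.51 * 0.99312
t_corrected = 10.4377 s

10.4377 s


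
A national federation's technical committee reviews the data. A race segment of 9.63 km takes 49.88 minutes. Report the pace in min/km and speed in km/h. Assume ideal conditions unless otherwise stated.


Pace = time / distance = 49.88 min / 9.63 km = 5.1796 min/km
Speed = distance / time_in_hours = 9.63 / 0.8313 hr
Speed = 11.5838 km/h

5.1796 min/km, 11.5838 km/h


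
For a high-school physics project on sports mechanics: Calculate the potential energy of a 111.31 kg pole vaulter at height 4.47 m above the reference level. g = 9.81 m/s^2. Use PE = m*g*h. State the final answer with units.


PE = m * g * h
PE = 111.31 * 9.81 * 4.47
PE = 1091.9511 * 4.47 = 4881.0214 J

4881.0214 J


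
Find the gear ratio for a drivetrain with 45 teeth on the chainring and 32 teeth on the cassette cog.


GR = front_teeth / rear_teeth
GR = 45 / 32
GR = 1.4062

1.4062


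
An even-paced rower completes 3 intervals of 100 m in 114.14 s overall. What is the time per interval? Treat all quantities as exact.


Split time = total_time / n_laps = 114.14 / 3
Split time = 38.0467 s per lap

38.0467 s


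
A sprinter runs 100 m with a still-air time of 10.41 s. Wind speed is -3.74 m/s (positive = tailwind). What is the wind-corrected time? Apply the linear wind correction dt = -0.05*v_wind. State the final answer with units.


dt = -0.05 * v_wind = -0.05 * -3.74 = 0.187 s
t_corrected = t_still + dt = 10.41 + (0.187)
t_corrected = 10.597 s

10.597 s


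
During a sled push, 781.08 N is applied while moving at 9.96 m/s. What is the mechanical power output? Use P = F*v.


P = F * v
P = 781.08 * 9.96
P = 7779.5568 W

7779.5568 W


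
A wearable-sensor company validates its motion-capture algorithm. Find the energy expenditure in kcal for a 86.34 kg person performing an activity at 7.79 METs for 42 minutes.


kcal = MET * mass * time_hr
Convert time: 42 min = 0.7 hr
kcal = 7.79 * 86.34 * 0.7
kcal = 470.812 kcal

470.812 kcal


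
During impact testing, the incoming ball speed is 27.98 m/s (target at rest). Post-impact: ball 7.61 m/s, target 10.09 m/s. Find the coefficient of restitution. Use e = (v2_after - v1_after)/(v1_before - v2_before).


e = (v2_after - v1_after) / (v1_before - v2_before)
Numerator = 10.09 - 7.61 = 2.48
Denominator = 27.98 - 0 = 27.98
e = 2.48 / 27.98 = 0.0886

0.0886


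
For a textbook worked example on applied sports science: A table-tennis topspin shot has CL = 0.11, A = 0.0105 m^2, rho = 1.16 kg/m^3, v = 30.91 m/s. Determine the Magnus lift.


FM = 0.5 * CL * rho * A * v^2
FM = 0.5 * 0.11 * 1.16 * 0.0105 * 30.91^2
v^2 = 955.4281
FM = 0.5 * 0.11 * 1.16 * 0.0105 * 955.4281 = 0.64 N

0.64 N


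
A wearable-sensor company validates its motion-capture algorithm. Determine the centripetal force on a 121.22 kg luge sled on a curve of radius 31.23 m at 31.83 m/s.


Fc = m * v^2 / r
v^2 = 31.83^2 = 1013.1489
Fc = 121.22 * 1013.1489 / 31.23
Fc = 122813.9097 / 31.23 = 3932.5619 N

3932.5619 N


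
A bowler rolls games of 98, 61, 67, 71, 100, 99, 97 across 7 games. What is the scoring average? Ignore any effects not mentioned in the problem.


Average = sum / n
Sum = 593
Average = 593 / 7 = 84.7143

84.7143


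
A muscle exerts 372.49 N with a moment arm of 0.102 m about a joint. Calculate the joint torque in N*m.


tau = F * d
tau = 372.49 * 0.102
tau = 37.994 N*m

37.994 N*m


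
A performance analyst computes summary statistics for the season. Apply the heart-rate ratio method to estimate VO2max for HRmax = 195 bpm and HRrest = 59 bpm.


VO2max = 15.3 * HRmax / HRrest
VO2max = 15.3 * 195 / 59
VO2max = 2983.5 / 59 = 50.5678 mL/kg/min

50.5678 mL/kg/min


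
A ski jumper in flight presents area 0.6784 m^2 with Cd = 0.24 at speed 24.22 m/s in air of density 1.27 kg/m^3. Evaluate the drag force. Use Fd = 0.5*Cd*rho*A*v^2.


Fd = 0.5 * Cd * rho * A * v^2
Fd = 0.5 * 0.24 * 1.27 * 0.6784 * 24.22^2
v^2 = 586.6084
Fd = 0.5 * 0.24 * 1.27 * 0.6784 * 586.6084 = 60.6484 N

60.6484 N


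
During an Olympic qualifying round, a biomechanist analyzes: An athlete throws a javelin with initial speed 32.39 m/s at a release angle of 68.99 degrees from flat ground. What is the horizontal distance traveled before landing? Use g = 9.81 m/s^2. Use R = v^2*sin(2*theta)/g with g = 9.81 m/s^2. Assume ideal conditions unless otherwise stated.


R = v^2 * sin(2*theta) / g
Convert angle to radians: theta = 68.99 deg = 1.2041 rad
sin(2*theta) = sin(2.4082) = 0.6694
R = 32.39^2 * 0.6694 / 9.81
R = 1049.1121 * 0.6694 / 9.81 = 71.5867 m

71.5867 m


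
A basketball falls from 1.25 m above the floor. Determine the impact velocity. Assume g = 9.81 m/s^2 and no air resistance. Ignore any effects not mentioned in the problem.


v = sqrt(2 * g * h)
v = sqrt(2 * 9.81 * 1.25)
v = sqrt(24.525) = 4.9523 m/s

4.9523 m/s


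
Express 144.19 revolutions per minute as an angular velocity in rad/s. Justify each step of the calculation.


omega = RPM * 2 * pi / 60
omega = 144.19 * 2 * 3.14159 / 60
omega = 905.9725 / 60 = 15.0995 rad/s

15.0995 rad/s


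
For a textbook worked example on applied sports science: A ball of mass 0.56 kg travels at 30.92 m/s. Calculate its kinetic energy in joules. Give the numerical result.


KE = 0.5 * m * v^2
KE = 0.5 * 0.56 * 30.92^2
KE = 0.5 * 0.56 * 956.0464 = 267.693 J

267.693 J


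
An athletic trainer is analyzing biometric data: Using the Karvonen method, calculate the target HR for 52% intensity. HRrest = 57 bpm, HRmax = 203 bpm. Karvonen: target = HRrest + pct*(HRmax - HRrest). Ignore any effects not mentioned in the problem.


Target = HRrest + pct*(HRmax - HRrest)
Heart rate reserve = HRmax - HRrest = 203 - 57 = 146 bpm
Fraction = 52% = 0.52
Target = 57 + 0.52 * 146
Target = 57 + 75.92 = 132.92 bpm

132.92 bpm


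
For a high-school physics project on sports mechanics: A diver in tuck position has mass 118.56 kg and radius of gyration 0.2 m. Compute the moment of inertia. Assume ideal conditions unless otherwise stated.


I = m * k^2
I = 118.56 * 0.2^2
I = 118.56 * 0.04 = 4.7424 kg*m^2

4.7424 kg*m^2


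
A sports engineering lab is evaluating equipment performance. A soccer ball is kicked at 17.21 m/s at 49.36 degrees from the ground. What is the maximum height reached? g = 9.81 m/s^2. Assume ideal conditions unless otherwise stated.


H = (v*sin(theta))^2 / (2*g)
vy = v*sin(theta) = 17.21 * sin(49.36 deg) = 13.0592 m/s
H = vy^2 / (2*g) = 170.5437 / (2*9.81)
H = 170.5437 / 19.62 = 8.6923 m

8.6923 m


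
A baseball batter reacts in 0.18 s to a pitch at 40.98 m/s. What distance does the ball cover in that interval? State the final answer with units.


d = v * t
d = 40.98 * 0.18
d = 7.3764 m

7.3764 m


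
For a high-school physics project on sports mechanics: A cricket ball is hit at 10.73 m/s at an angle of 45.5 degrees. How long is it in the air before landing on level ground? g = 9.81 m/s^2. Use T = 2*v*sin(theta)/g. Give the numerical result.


T = 2*v*sin(theta)/g
sin(theta) = sin(45.5 deg) = 0.7133
T = 2*10.73*0.7133 / 9.81
T = 15.3064 / 9.81 = 1.5603 s

1.5603 s


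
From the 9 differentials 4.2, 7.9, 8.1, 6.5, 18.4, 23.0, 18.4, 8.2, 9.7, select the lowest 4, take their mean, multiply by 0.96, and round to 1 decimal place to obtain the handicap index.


All differentials: 4.2, 7.9, 8.1, 6.5, 18.4, 23.0, 18.4, 8.2, 9.7
Sorted: 4.2, 6.5, 7.9, 8.1, 8.2, 9.7, 18.4, 18.4, 23.0
Best 4: 4.2, 6.5, 7.9, 8.1
Average of best = 26.7 / 4 = 6.675
Raw index = 6.675 * 0.96 = 6.408
Handicap index = round(6.408, 1) = 6.4

6.4


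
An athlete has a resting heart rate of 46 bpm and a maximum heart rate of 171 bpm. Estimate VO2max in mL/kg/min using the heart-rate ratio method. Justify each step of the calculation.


VO2max = 15.3 * HRmax / HRrest
VO2max = 15.3 * 171 / 46
VO2max = 2616.3 / 46 = 56.8761 mL/kg/min

56.8761 mL/kg/min


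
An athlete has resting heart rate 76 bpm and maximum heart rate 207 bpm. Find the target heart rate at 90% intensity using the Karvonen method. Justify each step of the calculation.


Target = HRrest + pct*(HRmax - HRrest)
Heart rate reserve = HRmax - HRrest = 207 - 76 = 131 bpm
Fraction = 90% = 0.9
Target = 76 + 0.9 * 131
Target = 76 + 117.9 = 193.9 bpm

193.9 bpm


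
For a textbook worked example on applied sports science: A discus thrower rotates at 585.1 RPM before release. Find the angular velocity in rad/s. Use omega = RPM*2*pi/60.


omega = RPM * 2 * pi / 60
omega = 585.1 * 2 * 3.14159 / 60
omega = 3676.2917 / 60 = 61.2715 rad/s

61.2715 rad/s


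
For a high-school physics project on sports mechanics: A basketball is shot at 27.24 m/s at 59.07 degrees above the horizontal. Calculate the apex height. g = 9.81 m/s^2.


H = (v*sin(theta))^2 / (2*g)
vy = v*sin(theta) = 27.24 * sin(59.07 deg) = 23.3664 m/s
H = vy^2 / (2*g) = 545.9868 / (2*9.81)
H = 545.9868 / 19.62 = 27.8281 m

27.8281 m


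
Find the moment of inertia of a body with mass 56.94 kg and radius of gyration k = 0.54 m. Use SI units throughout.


I = m * k^2
I = 56.94 * 0.54^2
I = 56.94 * 0.2916 = 16.6037 kg*m^2

16.6037 kg*m^2


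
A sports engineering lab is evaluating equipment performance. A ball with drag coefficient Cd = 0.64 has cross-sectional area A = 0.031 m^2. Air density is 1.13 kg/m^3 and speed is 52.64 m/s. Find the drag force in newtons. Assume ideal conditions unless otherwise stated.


Fd = 0.5 * Cd * rho * A * v^2
Fd = 0.5 * 0.64 * 1.13 * 0.031 * 52.64^2
v^2 = 2770.9696
Fd = 0.5 * 0.64 * 1.13 * 0.031 * 2770.9696 = 31.0615 N

31.0615 N


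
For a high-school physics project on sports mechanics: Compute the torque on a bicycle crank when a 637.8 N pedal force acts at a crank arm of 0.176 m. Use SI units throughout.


tau = F * d
tau = 637.8 * 0.176
tau = 112.2528 N*m

112.2528 N*m


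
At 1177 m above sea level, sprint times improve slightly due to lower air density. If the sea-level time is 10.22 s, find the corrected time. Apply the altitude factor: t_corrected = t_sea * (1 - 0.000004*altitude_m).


Correction factor = 1 - 0.000004 * 1177 = 0.995292
t_corrected = t_sea * factor = 10.22 * 0.995292
t_corrected = 10.1719 s

10.1719 s


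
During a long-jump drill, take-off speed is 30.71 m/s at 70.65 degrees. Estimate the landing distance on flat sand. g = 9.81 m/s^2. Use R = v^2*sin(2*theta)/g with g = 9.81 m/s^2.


R = v^2 * sin(2*theta) / g
Convert angle to radians: theta = 70.65 deg = 1.2331 rad
sin(2*theta) = sin(2.4662) = 0.6252
R = 30.71^2 * 0.6252 / 9.81
R = 943.1041 * 0.6252 / 9.81 = 60.109 m

60.109 m


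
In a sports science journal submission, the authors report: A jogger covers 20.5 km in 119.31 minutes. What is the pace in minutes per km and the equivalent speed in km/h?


Pace = time / distance = 119.31 min / 20.5 km = 5.82 min/km
Speed = distance / time_in_hours = 20.5 / 1.9885 hr
Speed = 10.3093 km/h

5.82 min/km, 10.3093 km/h


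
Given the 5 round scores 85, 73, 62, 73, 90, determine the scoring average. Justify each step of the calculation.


Average = sum / n
Sum = 383
Average = 383 / 5 = 76.6

76.6


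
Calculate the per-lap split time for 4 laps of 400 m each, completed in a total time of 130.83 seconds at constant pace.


Split time = total_time / n_laps = 130.83 / 4
Split time = 32.7075 s per lap

32.7075 s


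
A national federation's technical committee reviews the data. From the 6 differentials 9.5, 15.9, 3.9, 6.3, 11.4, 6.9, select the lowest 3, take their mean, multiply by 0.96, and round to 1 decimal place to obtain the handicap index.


All differentials: 9.5, 15.9, 3.9, 6.3, 11.4, 6.9
Sorted: 3.9, 6.3, 6.9, 9.5, 11.4, 15.9
Best 3: 3.9, 6.3, 6.9
Average of best = 17.1 / 3 = 5.7
Raw index = 5.7 * 0.96 = 5.472
Handicap index = round(5.472, 1) = 5.5

5.5


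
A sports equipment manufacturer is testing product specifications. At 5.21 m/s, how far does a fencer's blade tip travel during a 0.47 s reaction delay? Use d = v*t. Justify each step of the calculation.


d = v * t
d = 5.21 * 0.47
d = 2.4487 m

2.4487 m


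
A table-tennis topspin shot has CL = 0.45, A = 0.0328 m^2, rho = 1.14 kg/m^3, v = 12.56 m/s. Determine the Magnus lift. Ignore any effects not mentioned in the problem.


FM = 0.5 * CL * rho * A * v^2
FM = 0.5 * 0.45 * 1.14 * 0.0328 * 12.56^2
v^2 = 157.7536
FM = 0.5 * 0.45 * 1.14 * 0.0328 * 157.7536 = 1.3272 N

1.3272 N


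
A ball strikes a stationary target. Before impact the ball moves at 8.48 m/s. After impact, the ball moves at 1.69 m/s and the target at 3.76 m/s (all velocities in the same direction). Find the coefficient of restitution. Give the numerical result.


e = (v2_after - v1_after) / (v1_before - v2_before)
Numerator = 3.76 - 1.69 = 2.07
Denominator = 8.48 - 0 = 8.48
e = 2.07 / 8.48 = 0.2441

0.2441


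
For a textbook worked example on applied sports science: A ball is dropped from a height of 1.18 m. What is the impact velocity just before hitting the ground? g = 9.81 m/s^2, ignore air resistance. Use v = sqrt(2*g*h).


v = sqrt(2 * g * h)
v = sqrt(2 * 9.81 * 1.18)
v = sqrt(23.1516) = 4.8116 m/s

4.8116 m/s


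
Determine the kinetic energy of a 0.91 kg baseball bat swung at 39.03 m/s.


KE = 0.5 * m * v^2
KE = 0.5 * 0.91 * 39.03^2
KE = 0.5 * 0.91 * 1523.3409 = 693.1201 J

693.1201 J


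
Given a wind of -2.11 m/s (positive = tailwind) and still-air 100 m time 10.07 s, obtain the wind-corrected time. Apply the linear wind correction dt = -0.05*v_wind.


dt = -0.05 * v_wind = -0.05 * -2.11 = 0.1055 s
t_corrected = t_still + dt = 10.07 + (0.1055)
t_corrected = 10.1755 s

10.1755 s


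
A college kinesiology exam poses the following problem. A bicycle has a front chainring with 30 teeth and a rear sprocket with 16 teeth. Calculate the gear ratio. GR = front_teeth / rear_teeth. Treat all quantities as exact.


GR = front_teeth / rear_teeth
GR = 30 / 16
GR = 1.875

1.875


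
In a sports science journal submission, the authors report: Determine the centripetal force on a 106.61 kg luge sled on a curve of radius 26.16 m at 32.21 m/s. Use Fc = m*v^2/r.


Fc = m * v^2 / r
v^2 = 32.21^2 = 1037.4841
Fc = 106.61 * 1037.4841 / 26.16
Fc = 110606.1799 / 26.16 = 4228.065 N

4228.065 N


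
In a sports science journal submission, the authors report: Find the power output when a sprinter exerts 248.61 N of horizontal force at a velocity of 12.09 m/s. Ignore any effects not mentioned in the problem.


P = F * v
P = 248.61 * 12.09
P = 3005.6949 W

3005.6949 W


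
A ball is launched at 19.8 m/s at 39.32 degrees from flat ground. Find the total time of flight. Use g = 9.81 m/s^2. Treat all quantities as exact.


T = 2*v*sin(theta)/g
sin(theta) = sin(39.32 deg) = 0.6337
T = 2*19.8*0.6337 / 9.81
T = 25.0926 / 9.81 = 2.5579 s

2.5579 s


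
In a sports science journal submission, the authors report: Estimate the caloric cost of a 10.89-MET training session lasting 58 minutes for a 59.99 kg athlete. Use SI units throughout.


kcal = MET * mass * time_hr
Convert time: 58 min = 0.9667 hr
kcal = 10.89 * 59.99 * 0.9667
kcal = 631.5147 kcal

631.5147 kcal


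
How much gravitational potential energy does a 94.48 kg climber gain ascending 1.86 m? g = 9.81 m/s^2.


PE = m * g * h
PE = 94.48 * 9.81 * 1.86
PE = 926.8488 * 1.86 = 1723.9388 J

1723.9388 J


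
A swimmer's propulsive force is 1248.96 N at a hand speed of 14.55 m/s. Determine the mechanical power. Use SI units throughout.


P = F * v
P = 1248.96 * 14.55
P = 18172.368 W

18172.368 W


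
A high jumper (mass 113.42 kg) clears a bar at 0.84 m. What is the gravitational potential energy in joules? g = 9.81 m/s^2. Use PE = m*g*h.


PE = m * g * h
PE = 113.42 * 9.81 * 0.84
PE = 1112.6502 * 0.84 = 934.6262 J

934.6262 J


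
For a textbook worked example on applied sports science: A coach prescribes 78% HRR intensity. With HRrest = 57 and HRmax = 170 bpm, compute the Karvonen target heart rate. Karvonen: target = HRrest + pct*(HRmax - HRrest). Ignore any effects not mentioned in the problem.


Target = HRrest + pct*(HRmax - HRrest)
Heart rate reserve = HRmax - HRrest = 170 - 57 = 113 bpm
Fraction = 78% = 0.78
Target = 57 + 0.78 * 113
Target = 57 + 88.14 = 145.14 bpm

145.14 bpm


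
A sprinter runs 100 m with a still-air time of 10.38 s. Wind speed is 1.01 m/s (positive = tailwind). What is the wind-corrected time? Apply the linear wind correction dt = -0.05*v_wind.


dt = -0.05 * v_wind = -0.05 * 1.01 = -0.0505 s
t_corrected = t_still + dt = 10.38 + (-0.0505)
t_corrected = 10.3295 s

10.3295 s


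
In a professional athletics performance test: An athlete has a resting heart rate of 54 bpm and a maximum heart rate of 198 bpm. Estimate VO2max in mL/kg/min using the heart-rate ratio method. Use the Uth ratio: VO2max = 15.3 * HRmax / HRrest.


VO2max = 15.3 * HRmax / HRrest
VO2max = 15.3 * 198 / 54
VO2max = 3029.4 / 54 = 56.1 mL/kg/min

56.1 mL/kg/min


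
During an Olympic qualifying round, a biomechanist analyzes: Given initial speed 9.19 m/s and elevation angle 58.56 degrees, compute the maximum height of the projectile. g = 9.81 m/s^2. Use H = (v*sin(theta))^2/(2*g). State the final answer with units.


H = (v*sin(theta))^2 / (2*g)
vy = v*sin(theta) = 9.19 * sin(58.56 deg) = 7.8408 m/s
H = vy^2 / (2*g) = 61.4779 / (2*9.81)
H = 61.4779 / 19.62 = 3.1334 m

3.1334 m


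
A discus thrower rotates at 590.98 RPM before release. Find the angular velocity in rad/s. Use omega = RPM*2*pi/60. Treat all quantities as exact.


omega = RPM * 2 * pi / 60
omega = 590.98 * 2 * 3.14159 / 60
omega = 3713.2369 / 60 = 61.8873 rad/s

61.8873 rad/s


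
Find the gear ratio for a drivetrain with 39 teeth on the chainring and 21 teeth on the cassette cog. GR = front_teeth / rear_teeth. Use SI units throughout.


GR = front_teeth / rear_teeth
GR = 39 / 21
GR = 1.8571

1.8571


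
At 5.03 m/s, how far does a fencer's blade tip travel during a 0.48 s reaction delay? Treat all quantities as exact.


d = v * t
d = 5.03 * 0.48
d = 2.4144 m

2.4144 m


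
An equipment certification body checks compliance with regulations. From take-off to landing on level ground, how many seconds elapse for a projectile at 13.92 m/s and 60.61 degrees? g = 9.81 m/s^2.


T = 2*v*sin(theta)/g
sin(theta) = sin(60.61 deg) = 0.8713
T = 2*13.92*0.8713 / 9.81
T = 24.257 / 9.81 = 2.4727 s

2.4727 s


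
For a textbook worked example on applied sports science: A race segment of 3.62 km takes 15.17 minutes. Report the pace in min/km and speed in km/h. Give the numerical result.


Pace = time / distance = 15.17 min / 3.62 km = 4.1906 min/km
Speed = distance / time_in_hours = 3.62 / 0.2528 hr
Speed = 14.3177 km/h

4.1906 min/km, 14.3177 km/h


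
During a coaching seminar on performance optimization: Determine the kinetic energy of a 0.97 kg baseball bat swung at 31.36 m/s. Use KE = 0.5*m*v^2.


KE = 0.5 * m * v^2
KE = 0.5 * 0.97 * 31.36^2
KE = 0.5 * 0.97 * 983.4496 = 476.9731 J

476.9731 J


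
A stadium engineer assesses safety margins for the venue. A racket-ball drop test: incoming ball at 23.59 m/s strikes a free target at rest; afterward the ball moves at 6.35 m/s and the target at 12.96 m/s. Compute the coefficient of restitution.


e = (v2_after - v1_after) / (v1_before - v2_before)
Numerator = 12.96 - 6.35 = 6.61
Denominator = 23.59 - 0 = 23.59
e = 6.61 / 23.59 = 0.2802

0.2802


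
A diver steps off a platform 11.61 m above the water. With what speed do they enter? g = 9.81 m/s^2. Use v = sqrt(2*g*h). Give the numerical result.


v = sqrt(2 * g * h)
v = sqrt(2 * 9.81 * 11.61)
v = sqrt(227.7882) = 15.0927 m/s

15.0927 m/s


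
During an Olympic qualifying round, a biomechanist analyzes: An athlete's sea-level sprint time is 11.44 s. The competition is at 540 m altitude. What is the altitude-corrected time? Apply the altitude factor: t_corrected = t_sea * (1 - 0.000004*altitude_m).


Correction factor = 1 - 0.000004 * 540 = 0.99784
t_corrected = t_sea * factor = 11.44 * 0.99784
t_corrected = 11.4153 s

11.4153 s


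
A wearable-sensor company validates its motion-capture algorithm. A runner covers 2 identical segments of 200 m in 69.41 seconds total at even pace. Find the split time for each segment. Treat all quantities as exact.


Split time = total_time / n_laps = 69.41 / 2
Split time = 34.705 s per lap

34.705 s


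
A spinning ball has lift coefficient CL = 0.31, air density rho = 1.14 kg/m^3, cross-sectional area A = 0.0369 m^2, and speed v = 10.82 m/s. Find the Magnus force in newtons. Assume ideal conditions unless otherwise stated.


FM = 0.5 * CL * rho * A * v^2
FM = 0.5 * 0.31 * 1.14 * 0.0369 * 10.82^2
v^2 = 117.0724
FM = 0.5 * 0.31 * 1.14 * 0.0369 * 117.0724 = 0.7633 N

0.7633 N


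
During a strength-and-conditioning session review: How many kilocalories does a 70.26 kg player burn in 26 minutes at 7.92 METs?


kcal = MET * mass * time_hr
Convert time: 26 min = 0.4333 hr
kcal = 7.92 * 70.26 * 0.4333
kcal = 241.1323 kcal

241.1323 kcal


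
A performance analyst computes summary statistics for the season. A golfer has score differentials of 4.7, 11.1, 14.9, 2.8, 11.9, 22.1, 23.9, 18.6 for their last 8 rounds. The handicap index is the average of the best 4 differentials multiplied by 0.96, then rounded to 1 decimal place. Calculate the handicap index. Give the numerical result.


All differentials: 4.7, 11.1, 14.9, 2.8, 11.9, 22.1, 23.9, 18.6
Sorted: 2.8, 4.7, 11.1, 11.9, 14.9, 18.6, 22.1, 23.9
Best 4: 2.8, 4.7, 11.1, 11.9
Average of best = 30.5 / 4 = 7.625
Raw index = 7.625 * 0.96 = 7.32
Handicap index = round(7.32, 1) = 7.3

7.3


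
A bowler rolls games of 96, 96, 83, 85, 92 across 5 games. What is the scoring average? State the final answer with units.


Average = sum / n
Sum = 452
Average = 452 / 5 = 90.4

90.4


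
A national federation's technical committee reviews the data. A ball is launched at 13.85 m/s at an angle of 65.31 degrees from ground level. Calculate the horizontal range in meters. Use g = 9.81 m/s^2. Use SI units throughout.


R = v^2 * sin(2*theta) / g
Convert angle to radians: theta = 65.31 deg = 1.1399 rad
sin(2*theta) = sin(2.2797) = 0.759
R = 13.85^2 * 0.759 / 9.81
R = 191.8225 * 0.759 / 9.81 = 14.8422 m

14.8422 m


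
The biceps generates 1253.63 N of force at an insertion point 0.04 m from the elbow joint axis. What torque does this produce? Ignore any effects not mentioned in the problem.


tau = F * d
tau = 1253.63 * 0.04
tau = 50.1452 N*m

50.1452 N*m


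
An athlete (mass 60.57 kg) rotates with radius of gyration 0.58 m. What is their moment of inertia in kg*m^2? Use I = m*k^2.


I = m * k^2
I = 60.57 * 0.58^2
I = 60.57 * 0.3364 = 20.3757 kg*m^2

20.3757 kg*m^2


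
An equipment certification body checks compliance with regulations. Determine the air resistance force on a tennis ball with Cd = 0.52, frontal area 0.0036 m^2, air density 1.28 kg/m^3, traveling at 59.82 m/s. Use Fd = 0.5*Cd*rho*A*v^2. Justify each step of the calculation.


Fd = 0.5 * Cd * rho * A * v^2
Fd = 0.5 * 0.52 * 1.28 * 0.0036 * 59.82^2
v^2 = 3578.4324
Fd = 0.5 * 0.52 * 1.28 * 0.0036 * 3578.4324 = 4.2872 N

4.2872 N


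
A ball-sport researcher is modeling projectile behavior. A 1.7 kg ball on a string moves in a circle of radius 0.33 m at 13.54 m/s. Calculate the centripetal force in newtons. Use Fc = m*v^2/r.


Fc = m * v^2 / r
v^2 = 13.54^2 = 183.3316
Fc = 1.7 * 183.3316 / 0.33
Fc = 311.6637 / 0.33 = 944.4355 N

944.4355 N


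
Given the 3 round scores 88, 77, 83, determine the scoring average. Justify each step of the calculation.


Average = sum / n
Sum = 248
Average = 248 / 3 = 82.6667

82.6667


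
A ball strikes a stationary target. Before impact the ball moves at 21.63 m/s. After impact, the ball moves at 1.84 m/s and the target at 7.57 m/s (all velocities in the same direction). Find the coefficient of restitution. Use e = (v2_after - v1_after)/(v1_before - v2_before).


e = (v2_after - v1_after) / (v1_before - v2_before)
Numerator = 7.57 - 1.84 = 5.73
Denominator = 21.63 - 0 = 21.63
e = 5.73 / 21.63 = 0.2649

0.2649


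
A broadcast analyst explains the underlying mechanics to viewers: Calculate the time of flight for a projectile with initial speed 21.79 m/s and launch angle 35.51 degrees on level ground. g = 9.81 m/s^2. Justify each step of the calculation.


T = 2*v*sin(theta)/g
sin(theta) = sin(35.51 deg) = 0.5808
T = 2*21.79*0.5808 / 9.81
T = 25.3132 / 9.81 = 2.5803 s

2.5803 s


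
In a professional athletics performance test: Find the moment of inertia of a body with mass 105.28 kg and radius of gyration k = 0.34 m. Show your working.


I = m * k^2
I = 105.28 * 0.34^2
I = 105.28 * 0.1156 = 12.1704 kg*m^2

12.1704 kg*m^2
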